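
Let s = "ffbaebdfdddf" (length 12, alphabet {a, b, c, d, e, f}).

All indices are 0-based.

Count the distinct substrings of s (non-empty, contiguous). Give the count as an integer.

rank→(start, suffix):
  0 → (3, 'aebdfdddf')
  1 → (2, 'baebdfdddf')
  2 → (5, 'bdfdddf')
  3 → (8, 'dddf')
  4 → (9, 'ddf')
  5 → (10, 'df')
  6 → (6, 'dfdddf')
  7 → (4, 'ebdfdddf')
  8 → (11, 'f')
  9 → (1, 'fbaebdfdddf')
  10 → (7, 'fdddf')
  11 → (0, 'ffbaebdfdddf')

SA = [3, 2, 5, 8, 9, 10, 6, 4, 11, 1, 7, 0]
[i] adj suffixes → lcp
  [1] 3/2 → 0 ('')
  [2] 2/5 → 1 ('b')
  [3] 5/8 → 0 ('')
  [4] 8/9 → 2 ('dd')
  [5] 9/10 → 1 ('d')
  [6] 10/6 → 2 ('df')
  [7] 6/4 → 0 ('')
  [8] 4/11 → 0 ('')
  [9] 11/1 → 1 ('f')
  [10] 1/7 → 1 ('f')
  [11] 7/0 → 1 ('f')

n(n+1)/2 = 12·13/2 = 78
Σ LCP = 0 + 0 + 1 + 0 + 2 + 1 + 2 + 0 + 0 + 1 + 1 + 1 = 9
distinct = 78 − 9 = 69

69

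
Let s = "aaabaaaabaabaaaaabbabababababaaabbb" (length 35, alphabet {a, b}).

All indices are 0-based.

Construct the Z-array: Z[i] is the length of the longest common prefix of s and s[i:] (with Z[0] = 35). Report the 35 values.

Z[0]=35
i=1: i≥r, start 0; Z[1]=2 grow→box=[1,3)
i=2: min(r-i=1, Z[1]=2)=1; Z[2]=1
i=3: i≥r, start 0; Z[3]=0
i=4: i≥r, start 0; Z[4]=3 grow→box=[4,7)
i=5: min(r-i=2, Z[1]=2)=2; Z[5]=6 grow→box=[5,11)
i=6: min(r-i=5, Z[1]=2)=2; Z[6]=2
i=7: min(r-i=4, Z[2]=1)=1; Z[7]=1
i=8: min(r-i=3, Z[3]=0)=0; Z[8]=0
i=9: min(r-i=2, Z[4]=3)=2; Z[9]=2
i=10: min(r-i=1, Z[5]=6)=1; Z[10]=1
i=11: i≥r, start 0; Z[11]=0
i=12: i≥r, start 0; Z[12]=3 grow→box=[12,15)
i=13: min(r-i=2, Z[1]=2)=2; Z[13]=3 grow→box=[13,16)
i=14: min(r-i=2, Z[1]=2)=2; Z[14]=4 grow→box=[14,18)
i=15: min(r-i=3, Z[1]=2)=2; Z[15]=2
i=16: min(r-i=2, Z[2]=1)=1; Z[16]=1
i=17: min(r-i=1, Z[3]=0)=0; Z[17]=0
i=18: i≥r, start 0; Z[18]=0
i=19: i≥r, start 0; Z[19]=1 grow→box=[19,20)
i=20: i≥r, start 0; Z[20]=0
i=21: i≥r, start 0; Z[21]=1 grow→box=[21,22)
i=22: i≥r, start 0; Z[22]=0
i=23: i≥r, start 0; Z[23]=1 grow→box=[23,24)
i=24: i≥r, start 0; Z[24]=0
i=25: i≥r, start 0; Z[25]=1 grow→box=[25,26)
i=26: i≥r, start 0; Z[26]=0
i=27: i≥r, start 0; Z[27]=1 grow→box=[27,28)
i=28: i≥r, start 0; Z[28]=0
i=29: i≥r, start 0; Z[29]=4 grow→box=[29,33)
i=30: min(r-i=3, Z[1]=2)=2; Z[30]=2
i=31: min(r-i=2, Z[2]=1)=1; Z[31]=1
i=32: min(r-i=1, Z[3]=0)=0; Z[32]=0
i=33: i≥r, start 0; Z[33]=0
i=34: i≥r, start 0; Z[34]=0

[35, 2, 1, 0, 3, 6, 2, 1, 0, 2, 1, 0, 3, 3, 4, 2, 1, 0, 0, 1, 0, 1, 0, 1, 0, 1, 0, 1, 0, 4, 2, 1, 0, 0, 0]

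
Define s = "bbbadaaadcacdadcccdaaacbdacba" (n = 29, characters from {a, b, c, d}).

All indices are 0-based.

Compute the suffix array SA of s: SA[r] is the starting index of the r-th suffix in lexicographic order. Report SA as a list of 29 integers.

[28, 19, 5, 20, 6, 25, 21, 10, 3, 7, 13, 27, 2, 1, 0, 23, 9, 26, 22, 15, 16, 17, 11, 18, 4, 24, 12, 8, 14]

rank→(start, suffix):
  0 → (28, 'a')
  1 → (19, 'aaacbdacba')
  2 → (5, 'aaadcacdadcccdaaacbdacba')
  3 → (20, 'aacbdacba')
  4 → (6, 'aadcacdadcccdaaacbdacba')
  5 → (25, 'acba')
  6 → (21, 'acbdacba')
  7 → (10, 'acdadcccdaaacbdacba')
  8 → (3, 'adaaadcacdadcccdaaacbdacba')
  9 → (7, 'adcacdadcccdaaacbdacba')
  10 → (13, 'adcccdaaacbdacba')
  11 → (27, 'ba')
  12 → (2, 'badaaadcacdadcccdaaacbdacba')
  13 → (1, 'bbadaaadcacdadcccdaaacbdacba')
  14 → (0, 'bbbadaaadcacdadcccdaaacbdacba')
  15 → (23, 'bdacba')
  16 → (9, 'cacdadcccdaaacbdacba')
  17 → (26, 'cba')
  18 → (22, 'cbdacba')
  19 → (15, 'cccdaaacbdacba')
  20 → (16, 'ccdaaacbdacba')
  21 → (17, 'cdaaacbdacba')
  22 → (11, 'cdadcccdaaacbdacba')
  23 → (18, 'daaacbdacba')
  24 → (4, 'daaadcacdadcccdaaacbdacba')
  25 → (24, 'dacba')
  26 → (12, 'dadcccdaaacbdacba')
  27 → (8, 'dcacdadcccdaaacbdacba')
  28 → (14, 'dcccdaaacbdacba')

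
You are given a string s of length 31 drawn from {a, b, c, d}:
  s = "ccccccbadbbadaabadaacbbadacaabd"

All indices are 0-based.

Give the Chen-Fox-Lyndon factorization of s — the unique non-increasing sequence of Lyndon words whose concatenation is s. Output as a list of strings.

["c", "c", "c", "c", "c", "c", "b", "adbb", "ad", "aabadaacbbadacaabd"]

emit factor 1: 'c' (i=0, period=1)
emit factor 2: 'c' (i=1, period=1)
emit factor 3: 'c' (i=2, period=1)
emit factor 4: 'c' (i=3, period=1)
emit factor 5: 'c' (i=4, period=1)
emit factor 6: 'c' (i=5, period=1)
emit factor 7: 'b' (i=6, period=1)
emit factor 8: 'adbb' (i=7, period=4)
emit factor 9: 'ad' (i=11, period=2)
emit factor 10: 'aabadaacbbadacaabd' (i=13, period=18)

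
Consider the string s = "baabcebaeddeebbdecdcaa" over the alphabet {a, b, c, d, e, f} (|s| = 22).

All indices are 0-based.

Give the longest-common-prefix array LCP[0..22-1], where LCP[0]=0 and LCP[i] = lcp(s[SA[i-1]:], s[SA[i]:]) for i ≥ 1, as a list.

[0, 1, 2, 1, 1, 0, 2, 1, 1, 1, 0, 1, 1, 0, 1, 1, 2, 0, 2, 1, 1, 1]

rank→(start, suffix):
  0 → (21, 'a')
  1 → (20, 'aa')
  2 → (1, 'aabcebaeddeebbdecdcaa')
  3 → (2, 'abcebaeddeebbdecdcaa')
  4 → (7, 'aeddeebbdecdcaa')
  5 → (0, 'baabcebaeddeebbdecdcaa')
  6 → (6, 'baeddeebbdecdcaa')
  7 → (13, 'bbdecdcaa')
  8 → (3, 'bcebaeddeebbdecdcaa')
  9 → (14, 'bdecdcaa')
  10 → (19, 'caa')
  11 → (17, 'cdcaa')
  12 → (4, 'cebaeddeebbdecdcaa')
  13 → (18, 'dcaa')
  14 → (9, 'ddeebbdecdcaa')
  15 → (15, 'decdcaa')
  16 → (10, 'deebbdecdcaa')
  17 → (5, 'ebaeddeebbdecdcaa')
  18 → (12, 'ebbdecdcaa')
  19 → (16, 'ecdcaa')
  20 → (8, 'eddeebbdecdcaa')
  21 → (11, 'eebbdecdcaa')

SA = [21, 20, 1, 2, 7, 0, 6, 13, 3, 14, 19, 17, 4, 18, 9, 15, 10, 5, 12, 16, 8, 11]
rank  pair      lcp
   1  s[21:],s[20:]  1  'a'
   2  s[20:],s[1:]  2  'aa'
   3  s[1:],s[2:]  1  'a'
   4  s[2:],s[7:]  1  'a'
   5  s[7:],s[0:]  0  ''
   6  s[0:],s[6:]  2  'ba'
   7  s[6:],s[13:]  1  'b'
   8  s[13:],s[3:]  1  'b'
   9  s[3:],s[14:]  1  'b'
  10  s[14:],s[19:]  0  ''
  11  s[19:],s[17:]  1  'c'
  12  s[17:],s[4:]  1  'c'
  13  s[4:],s[18:]  0  ''
  14  s[18:],s[9:]  1  'd'
  15  s[9:],s[15:]  1  'd'
  16  s[15:],s[10:]  2  'de'
  17  s[10:],s[5:]  0  ''
  18  s[5:],s[12:]  2  'eb'
  19  s[12:],s[16:]  1  'e'
  20  s[16:],s[8:]  1  'e'
  21  s[8:],s[11:]  1  'e'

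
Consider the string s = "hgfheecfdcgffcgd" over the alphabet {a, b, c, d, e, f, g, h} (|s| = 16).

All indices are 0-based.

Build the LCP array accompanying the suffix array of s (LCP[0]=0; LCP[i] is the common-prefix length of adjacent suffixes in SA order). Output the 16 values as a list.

[0, 1, 2, 0, 1, 0, 1, 0, 1, 1, 1, 0, 1, 2, 0, 1]

rank | idx | suffix
   0 |   6 | cfdcgffcgd
   1 |  13 | cgd
   2 |   9 | cgffcgd
   3 |  15 | d
   4 |   8 | dcgffcgd
   5 |   5 | ecfdcgffcgd
   6 |   4 | eecfdcgffcgd
   7 |  12 | fcgd
   8 |   7 | fdcgffcgd
   9 |  11 | ffcgd
  10 |   2 | fheecfdcgffcgd
  11 |  14 | gd
  12 |  10 | gffcgd
  13 |   1 | gfheecfdcgffcgd
  14 |   3 | heecfdcgffcgd
  15 |   0 | hgfheecfdcgffcgd

SA = [6, 13, 9, 15, 8, 5, 4, 12, 7, 11, 2, 14, 10, 1, 3, 0]
i: (SA[i-1],SA[i]) lcp shared
  1: (6,13) 1 'c'
  2: (13,9) 2 'cg'
  3: (9,15) 0 ''
  4: (15,8) 1 'd'
  5: (8,5) 0 ''
  6: (5,4) 1 'e'
  7: (4,12) 0 ''
  8: (12,7) 1 'f'
  9: (7,11) 1 'f'
  10: (11,2) 1 'f'
  11: (2,14) 0 ''
  12: (14,10) 1 'g'
  13: (10,1) 2 'gf'
  14: (1,3) 0 ''
  15: (3,0) 1 'h'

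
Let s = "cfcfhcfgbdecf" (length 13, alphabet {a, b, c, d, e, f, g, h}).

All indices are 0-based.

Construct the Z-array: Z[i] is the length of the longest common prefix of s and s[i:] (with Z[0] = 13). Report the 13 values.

Z[0]=13
i=1: i≥r, start 0; Z[1]=0
i=2: i≥r, start 0; Z[2]=2 grow→box=[2,4)
i=3: min(r-i=1, Z[1]=0)=0; Z[3]=0
i=4: i≥r, start 0; Z[4]=0
i=5: i≥r, start 0; Z[5]=2 grow→box=[5,7)
i=6: min(r-i=1, Z[1]=0)=0; Z[6]=0
i=7: i≥r, start 0; Z[7]=0
i=8: i≥r, start 0; Z[8]=0
i=9: i≥r, start 0; Z[9]=0
i=10: i≥r, start 0; Z[10]=0
i=11: i≥r, start 0; Z[11]=2 grow→box=[11,13)
i=12: min(r-i=1, Z[1]=0)=0; Z[12]=0

[13, 0, 2, 0, 0, 2, 0, 0, 0, 0, 0, 2, 0]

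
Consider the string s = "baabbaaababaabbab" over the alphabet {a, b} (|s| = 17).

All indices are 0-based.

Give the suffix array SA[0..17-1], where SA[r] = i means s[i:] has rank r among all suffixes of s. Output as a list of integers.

[5, 6, 1, 11, 15, 9, 7, 2, 12, 16, 4, 0, 10, 14, 8, 3, 13]

rank | idx | suffix
   0 |   5 | aaababaabbab
   1 |   6 | aababaabbab
   2 |   1 | aabbaaababaabbab
   3 |  11 | aabbab
   4 |  15 | ab
   5 |   9 | abaabbab
   6 |   7 | ababaabbab
   7 |   2 | abbaaababaabbab
   8 |  12 | abbab
   9 |  16 | b
  10 |   4 | baaababaabbab
  11 |   0 | baabbaaababaabbab
  12 |  10 | baabbab
  13 |  14 | bab
  14 |   8 | babaabbab
  15 |   3 | bbaaababaabbab
  16 |  13 | bbab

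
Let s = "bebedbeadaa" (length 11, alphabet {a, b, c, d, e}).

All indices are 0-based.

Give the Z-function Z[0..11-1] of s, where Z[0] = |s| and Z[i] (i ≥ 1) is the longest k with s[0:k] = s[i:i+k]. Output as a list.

Z[0]=11
i=1: fresh scan; Z[1]=0
i=2: fresh scan; Z[2]=2 scan→box=[2,4)
i=3: min(r-i=1, Z[1]=0)=0; Z[3]=0
i=4: fresh scan; Z[4]=0
i=5: fresh scan; Z[5]=2 scan→box=[5,7)
i=6: min(r-i=1, Z[1]=0)=0; Z[6]=0
i=7: fresh scan; Z[7]=0
i=8: fresh scan; Z[8]=0
i=9: fresh scan; Z[9]=0
i=10: fresh scan; Z[10]=0

[11, 0, 2, 0, 0, 2, 0, 0, 0, 0, 0]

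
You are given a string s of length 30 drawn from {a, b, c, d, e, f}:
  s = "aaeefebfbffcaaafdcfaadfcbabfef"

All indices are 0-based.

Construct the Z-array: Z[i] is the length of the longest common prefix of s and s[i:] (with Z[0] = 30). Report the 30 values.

[30, 1, 0, 0, 0, 0, 0, 0, 0, 0, 0, 0, 2, 2, 1, 0, 0, 0, 0, 2, 1, 0, 0, 0, 0, 1, 0, 0, 0, 0]

Z[0]=30
i=1: outside box; Z[1]=1 scan→box=[1,2)
i=2: outside box; Z[2]=0
i=3: outside box; Z[3]=0
i=4: outside box; Z[4]=0
i=5: outside box; Z[5]=0
i=6: outside box; Z[6]=0
i=7: outside box; Z[7]=0
i=8: outside box; Z[8]=0
i=9: outside box; Z[9]=0
i=10: outside box; Z[10]=0
i=11: outside box; Z[11]=0
i=12: outside box; Z[12]=2 scan→box=[12,14)
i=13: min(r-i=1, Z[1]=1)=1; Z[13]=2 scan→box=[13,15)
i=14: min(r-i=1, Z[1]=1)=1; Z[14]=1
i=15: outside box; Z[15]=0
i=16: outside box; Z[16]=0
i=17: outside box; Z[17]=0
i=18: outside box; Z[18]=0
i=19: outside box; Z[19]=2 scan→box=[19,21)
i=20: min(r-i=1, Z[1]=1)=1; Z[20]=1
i=21: outside box; Z[21]=0
i=22: outside box; Z[22]=0
i=23: outside box; Z[23]=0
i=24: outside box; Z[24]=0
i=25: outside box; Z[25]=1 scan→box=[25,26)
i=26: outside box; Z[26]=0
i=27: outside box; Z[27]=0
i=28: outside box; Z[28]=0
i=29: outside box; Z[29]=0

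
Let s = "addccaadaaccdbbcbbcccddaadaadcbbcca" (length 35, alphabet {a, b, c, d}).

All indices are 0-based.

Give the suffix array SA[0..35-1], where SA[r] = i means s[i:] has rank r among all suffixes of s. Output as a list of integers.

rank→(start, suffix):
  0 → (34, 'a')
  1 → (8, 'aaccdbbcbbcccddaadaadcbbcca')
  2 → (5, 'aadaaccdbbcbbcccddaadaadcbbcca')
  3 → (23, 'aadaadcbbcca')
  4 → (26, 'aadcbbcca')
  5 → (9, 'accdbbcbbcccddaadaadcbbcca')
  6 → (6, 'adaaccdbbcbbcccddaadaadcbbcca')
  7 → (24, 'adaadcbbcca')
  8 → (27, 'adcbbcca')
  9 → (0, 'addccaadaaccdbbcbbcccddaadaadcbbcca')
  10 → (13, 'bbcbbcccddaadaadcbbcca')
  11 → (30, 'bbcca')
  12 → (16, 'bbcccddaadaadcbbcca')
  13 → (14, 'bcbbcccddaadaadcbbcca')
  14 → (31, 'bcca')
  15 → (17, 'bcccddaadaadcbbcca')
  16 → (33, 'ca')
  17 → (4, 'caadaaccdbbcbbcccddaadaadcbbcca')
  18 → (29, 'cbbcca')
  19 → (15, 'cbbcccddaadaadcbbcca')
  20 → (32, 'cca')
  21 → (3, 'ccaadaaccdbbcbbcccddaadaadcbbcca')
  22 → (18, 'cccddaadaadcbbcca')
  23 → (10, 'ccdbbcbbcccddaadaadcbbcca')
  24 → (19, 'ccddaadaadcbbcca')
  25 → (11, 'cdbbcbbcccddaadaadcbbcca')
  26 → (20, 'cddaadaadcbbcca')
  27 → (7, 'daaccdbbcbbcccddaadaadcbbcca')
  28 → (22, 'daadaadcbbcca')
  29 → (25, 'daadcbbcca')
  30 → (12, 'dbbcbbcccddaadaadcbbcca')
  31 → (28, 'dcbbcca')
  32 → (2, 'dccaadaaccdbbcbbcccddaadaadcbbcca')
  33 → (21, 'ddaadaadcbbcca')
  34 → (1, 'ddccaadaaccdbbcbbcccddaadaadcbbcca')

[34, 8, 5, 23, 26, 9, 6, 24, 27, 0, 13, 30, 16, 14, 31, 17, 33, 4, 29, 15, 32, 3, 18, 10, 19, 11, 20, 7, 22, 25, 12, 28, 2, 21, 1]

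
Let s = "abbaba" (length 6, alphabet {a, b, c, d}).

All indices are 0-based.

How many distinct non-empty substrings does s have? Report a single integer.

15

rank→(start, suffix):
  0 → (5, 'a')
  1 → (3, 'aba')
  2 → (0, 'abbaba')
  3 → (4, 'ba')
  4 → (2, 'baba')
  5 → (1, 'bbaba')

SA = [5, 3, 0, 4, 2, 1]
rank  pair      lcp
   1  s[5:],s[3:]  1  'a'
   2  s[3:],s[0:]  2  'ab'
   3  s[0:],s[4:]  0  ''
   4  s[4:],s[2:]  2  'ba'
   5  s[2:],s[1:]  1  'b'

n(n+1)/2 = 6·7/2 = 21
Σ LCP = 0 + 1 + 2 + 0 + 2 + 1 = 6
distinct = 21 − 6 = 15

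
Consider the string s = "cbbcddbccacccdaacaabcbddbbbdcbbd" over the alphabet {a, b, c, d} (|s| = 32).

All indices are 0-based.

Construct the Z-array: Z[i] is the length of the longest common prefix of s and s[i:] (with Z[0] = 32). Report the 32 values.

Z[0]=32
i=1: outside box; Z[1]=0
i=2: outside box; Z[2]=0
i=3: outside box; Z[3]=1 grow→box=[3,4)
i=4: outside box; Z[4]=0
i=5: outside box; Z[5]=0
i=6: outside box; Z[6]=0
i=7: outside box; Z[7]=1 grow→box=[7,8)
i=8: outside box; Z[8]=1 grow→box=[8,9)
i=9: outside box; Z[9]=0
i=10: outside box; Z[10]=1 grow→box=[10,11)
i=11: outside box; Z[11]=1 grow→box=[11,12)
i=12: outside box; Z[12]=1 grow→box=[12,13)
i=13: outside box; Z[13]=0
i=14: outside box; Z[14]=0
i=15: outside box; Z[15]=0
i=16: outside box; Z[16]=1 grow→box=[16,17)
i=17: outside box; Z[17]=0
i=18: outside box; Z[18]=0
i=19: outside box; Z[19]=0
i=20: outside box; Z[20]=2 grow→box=[20,22)
i=21: min(r-i=1, Z[1]=0)=0; Z[21]=0
i=22: outside box; Z[22]=0
i=23: outside box; Z[23]=0
i=24: outside box; Z[24]=0
i=25: outside box; Z[25]=0
i=26: outside box; Z[26]=0
i=27: outside box; Z[27]=0
i=28: outside box; Z[28]=3 grow→box=[28,31)
i=29: min(r-i=2, Z[1]=0)=0; Z[29]=0
i=30: min(r-i=1, Z[2]=0)=0; Z[30]=0
i=31: outside box; Z[31]=0

[32, 0, 0, 1, 0, 0, 0, 1, 1, 0, 1, 1, 1, 0, 0, 0, 1, 0, 0, 0, 2, 0, 0, 0, 0, 0, 0, 0, 3, 0, 0, 0]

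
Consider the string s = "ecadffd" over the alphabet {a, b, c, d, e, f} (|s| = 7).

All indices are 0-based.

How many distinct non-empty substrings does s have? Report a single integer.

26

rank→(start, suffix):
  0 → (2, 'adffd')
  1 → (1, 'cadffd')
  2 → (6, 'd')
  3 → (3, 'dffd')
  4 → (0, 'ecadffd')
  5 → (5, 'fd')
  6 → (4, 'ffd')

SA = [2, 1, 6, 3, 0, 5, 4]
rank  pair      lcp
   1  s[2:],s[1:]  0  ''
   2  s[1:],s[6:]  0  ''
   3  s[6:],s[3:]  1  'd'
   4  s[3:],s[0:]  0  ''
   5  s[0:],s[5:]  0  ''
   6  s[5:],s[4:]  1  'f'

n(n+1)/2 = 7·8/2 = 28
Σ LCP = 0 + 0 + 0 + 1 + 0 + 0 + 1 = 2
distinct = 28 − 2 = 26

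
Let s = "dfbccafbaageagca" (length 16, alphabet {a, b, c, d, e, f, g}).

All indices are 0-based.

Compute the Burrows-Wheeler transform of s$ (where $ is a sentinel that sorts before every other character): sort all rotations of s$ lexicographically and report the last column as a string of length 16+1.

acbceaffgcb$gadaa

rank  rotation           last
    0  $dfbccafbaageagca  a
    1  a$dfbccafbaageagc  c
    2  aageagca$dfbccafb  b
    3  afbaageagca$dfbcc  c
    4  agca$dfbccafbaage  e
    5  ageagca$dfbccafba  a
    6  baageagca$dfbccaf  f
    7  bccafbaageagca$df  f
    8  ca$dfbccafbaageag  g
    9  cafbaageagca$dfbc  c
   10  ccafbaageagca$dfb  b
   11  dfbccafbaageagca$  $
   12  eagca$dfbccafbaag  g
   13  fbaageagca$dfbcca  a
   14  fbccafbaageagca$d  d
   15  gca$dfbccafbaagea  a
   16  geagca$dfbccafbaa  a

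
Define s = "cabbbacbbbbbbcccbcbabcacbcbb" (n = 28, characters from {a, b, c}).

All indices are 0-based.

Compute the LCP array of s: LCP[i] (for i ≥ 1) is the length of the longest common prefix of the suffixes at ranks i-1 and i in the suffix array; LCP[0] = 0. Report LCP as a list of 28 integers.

sorted suffixes:
  #0 SA[0]=1  'abbbacbbbbbbcccbcbabcacbcbb'
  #1 SA[1]=19  'abcacbcbb'
  #2 SA[2]=5  'acbbbbbbcccbcbabcacbcbb'
  #3 SA[3]=22  'acbcbb'
  #4 SA[4]=27  'b'
  #5 SA[5]=18  'babcacbcbb'
  #6 SA[6]=4  'bacbbbbbbcccbcbabcacbcbb'
  #7 SA[7]=26  'bb'
  #8 SA[8]=3  'bbacbbbbbbcccbcbabcacbcbb'
  #9 SA[9]=2  'bbbacbbbbbbcccbcbabcacbcbb'
  #10 SA[10]=7  'bbbbbbcccbcbabcacbcbb'
  #11 SA[11]=8  'bbbbbcccbcbabcacbcbb'
  #12 SA[12]=9  'bbbbcccbcbabcacbcbb'
  #13 SA[13]=10  'bbbcccbcbabcacbcbb'
  #14 SA[14]=11  'bbcccbcbabcacbcbb'
  #15 SA[15]=20  'bcacbcbb'
  #16 SA[16]=16  'bcbabcacbcbb'
  #17 SA[17]=24  'bcbb'
  #18 SA[18]=12  'bcccbcbabcacbcbb'
  #19 SA[19]=0  'cabbbacbbbbbbcccbcbabcacbcbb'
  #20 SA[20]=21  'cacbcbb'
  #21 SA[21]=17  'cbabcacbcbb'
  #22 SA[22]=25  'cbb'
  #23 SA[23]=6  'cbbbbbbcccbcbabcacbcbb'
  #24 SA[24]=15  'cbcbabcacbcbb'
  #25 SA[25]=23  'cbcbb'
  #26 SA[26]=14  'ccbcbabcacbcbb'
  #27 SA[27]=13  'cccbcbabcacbcbb'

SA = [1, 19, 5, 22, 27, 18, 4, 26, 3, 2, 7, 8, 9, 10, 11, 20, 16, 24, 12, 0, 21, 17, 25, 6, 15, 23, 14, 13]
rank  pair      lcp
   1  s[1:],s[19:]  2  'ab'
   2  s[19:],s[5:]  1  'a'
   3  s[5:],s[22:]  3  'acb'
   4  s[22:],s[27:]  0  ''
   5  s[27:],s[18:]  1  'b'
   6  s[18:],s[4:]  2  'ba'
   7  s[4:],s[26:]  1  'b'
   8  s[26:],s[3:]  2  'bb'
   9  s[3:],s[2:]  2  'bb'
  10  s[2:],s[7:]  3  'bbb'
  11  s[7:],s[8:]  5  'bbbbb'
  12  s[8:],s[9:]  4  'bbbb'
  13  s[9:],s[10:]  3  'bbb'
  14  s[10:],s[11:]  2  'bb'
  15  s[11:],s[20:]  1  'b'
  16  s[20:],s[16:]  2  'bc'
  17  s[16:],s[24:]  3  'bcb'
  18  s[24:],s[12:]  2  'bc'
  19  s[12:],s[0:]  0  ''
  20  s[0:],s[21:]  2  'ca'
  21  s[21:],s[17:]  1  'c'
  22  s[17:],s[25:]  2  'cb'
  23  s[25:],s[6:]  3  'cbb'
  24  s[6:],s[15:]  2  'cb'
  25  s[15:],s[23:]  4  'cbcb'
  26  s[23:],s[14:]  1  'c'
  27  s[14:],s[13:]  2  'cc'

[0, 2, 1, 3, 0, 1, 2, 1, 2, 2, 3, 5, 4, 3, 2, 1, 2, 3, 2, 0, 2, 1, 2, 3, 2, 4, 1, 2]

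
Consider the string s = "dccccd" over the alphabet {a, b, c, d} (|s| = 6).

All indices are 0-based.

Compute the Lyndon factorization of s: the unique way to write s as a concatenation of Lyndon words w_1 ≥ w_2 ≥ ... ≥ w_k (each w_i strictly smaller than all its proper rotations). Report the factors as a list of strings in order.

["d", "ccccd"]

emit factor 1: 'd' (i=0, period=1)
emit factor 2: 'ccccd' (i=1, period=5)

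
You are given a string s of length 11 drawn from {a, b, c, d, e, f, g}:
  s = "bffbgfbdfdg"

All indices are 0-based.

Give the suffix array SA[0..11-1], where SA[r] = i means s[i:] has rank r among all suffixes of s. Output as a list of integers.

[6, 0, 3, 7, 9, 5, 2, 8, 1, 10, 4]

rank | idx | suffix
   0 |   6 | bdfdg
   1 |   0 | bffbgfbdfdg
   2 |   3 | bgfbdfdg
   3 |   7 | dfdg
   4 |   9 | dg
   5 |   5 | fbdfdg
   6 |   2 | fbgfbdfdg
   7 |   8 | fdg
   8 |   1 | ffbgfbdfdg
   9 |  10 | g
  10 |   4 | gfbdfdg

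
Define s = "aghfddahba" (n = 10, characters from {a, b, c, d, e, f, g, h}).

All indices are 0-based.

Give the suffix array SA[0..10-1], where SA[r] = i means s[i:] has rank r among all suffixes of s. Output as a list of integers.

[9, 0, 6, 8, 5, 4, 3, 1, 7, 2]

rank | idx | suffix
   0 |   9 | a
   1 |   0 | aghfddahba
   2 |   6 | ahba
   3 |   8 | ba
   4 |   5 | dahba
   5 |   4 | ddahba
   6 |   3 | fddahba
   7 |   1 | ghfddahba
   8 |   7 | hba
   9 |   2 | hfddahba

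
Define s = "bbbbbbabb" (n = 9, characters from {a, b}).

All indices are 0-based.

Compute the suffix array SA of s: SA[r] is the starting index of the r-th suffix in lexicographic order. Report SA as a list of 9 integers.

[6, 8, 5, 7, 4, 3, 2, 1, 0]

rank | idx | suffix
   0 |   6 | abb
   1 |   8 | b
   2 |   5 | babb
   3 |   7 | bb
   4 |   4 | bbabb
   5 |   3 | bbbabb
   6 |   2 | bbbbabb
   7 |   1 | bbbbbabb
   8 |   0 | bbbbbbabb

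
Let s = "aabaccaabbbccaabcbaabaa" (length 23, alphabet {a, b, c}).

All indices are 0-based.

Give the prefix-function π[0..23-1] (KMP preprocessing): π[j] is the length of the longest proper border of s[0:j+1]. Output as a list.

[0, 1, 0, 1, 0, 0, 1, 2, 3, 0, 0, 0, 0, 1, 2, 3, 0, 0, 1, 2, 3, 4, 2]

π[0] = 0
j=1 s[j]='a': π[1]=1 (border 'a')
j=2 s[j]='b': k: 1→0; π[2]=0 (border '')
j=3 s[j]='a': π[3]=1 (border 'a')
j=4 s[j]='c': k: 1→0; π[4]=0 (border '')
j=5 s[j]='c': π[5]=0 (border '')
j=6 s[j]='a': π[6]=1 (border 'a')
j=7 s[j]='a': π[7]=2 (border 'aa')
j=8 s[j]='b': π[8]=3 (border 'aab')
j=9 s[j]='b': k: 3→0; π[9]=0 (border '')
j=10 s[j]='b': π[10]=0 (border '')
j=11 s[j]='c': π[11]=0 (border '')
j=12 s[j]='c': π[12]=0 (border '')
j=13 s[j]='a': π[13]=1 (border 'a')
j=14 s[j]='a': π[14]=2 (border 'aa')
j=15 s[j]='b': π[15]=3 (border 'aab')
j=16 s[j]='c': k: 3→0; π[16]=0 (border '')
j=17 s[j]='b': π[17]=0 (border '')
j=18 s[j]='a': π[18]=1 (border 'a')
j=19 s[j]='a': π[19]=2 (border 'aa')
j=20 s[j]='b': π[20]=3 (border 'aab')
j=21 s[j]='a': π[21]=4 (border 'aaba')
j=22 s[j]='a': k: 4→1; π[22]=2 (border 'aa')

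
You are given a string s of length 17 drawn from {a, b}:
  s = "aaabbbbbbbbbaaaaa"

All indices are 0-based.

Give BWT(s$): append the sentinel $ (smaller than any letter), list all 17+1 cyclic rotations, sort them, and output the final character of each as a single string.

rank  rotation            last
    0  $aaabbbbbbbbbaaaaa  a
    1  a$aaabbbbbbbbbaaaa  a
    2  aa$aaabbbbbbbbbaaa  a
    3  aaa$aaabbbbbbbbbaa  a
    4  aaaa$aaabbbbbbbbba  a
    5  aaaaa$aaabbbbbbbbb  b
    6  aaabbbbbbbbbaaaaa$  $
    7  aabbbbbbbbbaaaaa$a  a
    8  abbbbbbbbbaaaaa$aa  a
    9  baaaaa$aaabbbbbbbb  b
   10  bbaaaaa$aaabbbbbbb  b
   11  bbbaaaaa$aaabbbbbb  b
   12  bbbbaaaaa$aaabbbbb  b
   13  bbbbbaaaaa$aaabbbb  b
   14  bbbbbbaaaaa$aaabbb  b
   15  bbbbbbbaaaaa$aaabb  b
   16  bbbbbbbbaaaaa$aaab  b
   17  bbbbbbbbbaaaaa$aaa  a

aaaaab$aabbbbbbbba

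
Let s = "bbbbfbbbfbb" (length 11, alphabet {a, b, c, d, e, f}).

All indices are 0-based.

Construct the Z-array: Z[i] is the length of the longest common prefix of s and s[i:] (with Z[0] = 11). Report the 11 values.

Z[0]=11
i=1: fresh scan; Z[1]=3 scan→box=[1,4)
i=2: min(r-i=2, Z[1]=3)=2; Z[2]=2
i=3: min(r-i=1, Z[2]=2)=1; Z[3]=1
i=4: fresh scan; Z[4]=0
i=5: fresh scan; Z[5]=3 scan→box=[5,8)
i=6: min(r-i=2, Z[1]=3)=2; Z[6]=2
i=7: min(r-i=1, Z[2]=2)=1; Z[7]=1
i=8: fresh scan; Z[8]=0
i=9: fresh scan; Z[9]=2 scan→box=[9,11)
i=10: min(r-i=1, Z[1]=3)=1; Z[10]=1

[11, 3, 2, 1, 0, 3, 2, 1, 0, 2, 1]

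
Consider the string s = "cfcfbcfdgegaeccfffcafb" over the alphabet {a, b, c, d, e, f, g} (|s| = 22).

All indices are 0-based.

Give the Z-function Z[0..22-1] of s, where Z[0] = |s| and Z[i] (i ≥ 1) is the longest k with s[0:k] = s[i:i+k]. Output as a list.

[22, 0, 2, 0, 0, 2, 0, 0, 0, 0, 0, 0, 0, 1, 2, 0, 0, 0, 1, 0, 0, 0]

Z[0]=22
i=1: fresh scan; Z[1]=0
i=2: fresh scan; Z[2]=2 grow→box=[2,4)
i=3: min(r-i=1, Z[1]=0)=0; Z[3]=0
i=4: fresh scan; Z[4]=0
i=5: fresh scan; Z[5]=2 grow→box=[5,7)
i=6: min(r-i=1, Z[1]=0)=0; Z[6]=0
i=7: fresh scan; Z[7]=0
i=8: fresh scan; Z[8]=0
i=9: fresh scan; Z[9]=0
i=10: fresh scan; Z[10]=0
i=11: fresh scan; Z[11]=0
i=12: fresh scan; Z[12]=0
i=13: fresh scan; Z[13]=1 grow→box=[13,14)
i=14: fresh scan; Z[14]=2 grow→box=[14,16)
i=15: min(r-i=1, Z[1]=0)=0; Z[15]=0
i=16: fresh scan; Z[16]=0
i=17: fresh scan; Z[17]=0
i=18: fresh scan; Z[18]=1 grow→box=[18,19)
i=19: fresh scan; Z[19]=0
i=20: fresh scan; Z[20]=0
i=21: fresh scan; Z[21]=0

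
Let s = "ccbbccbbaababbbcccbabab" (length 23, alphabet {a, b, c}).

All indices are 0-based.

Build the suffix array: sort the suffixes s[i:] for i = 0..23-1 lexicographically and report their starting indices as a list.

[8, 21, 19, 9, 11, 22, 7, 20, 18, 10, 6, 12, 2, 13, 3, 14, 17, 5, 1, 16, 4, 0, 15]

rank | idx | suffix
   0 |   8 | aababbbcccbabab
   1 |  21 | ab
   2 |  19 | abab
   3 |   9 | ababbbcccbabab
   4 |  11 | abbbcccbabab
   5 |  22 | b
   6 |   7 | baababbbcccbabab
   7 |  20 | bab
   8 |  18 | babab
   9 |  10 | babbbcccbabab
  10 |   6 | bbaababbbcccbabab
  11 |  12 | bbbcccbabab
  12 |   2 | bbccbbaababbbcccbabab
  13 |  13 | bbcccbabab
  14 |   3 | bccbbaababbbcccbabab
  15 |  14 | bcccbabab
  16 |  17 | cbabab
  17 |   5 | cbbaababbbcccbabab
  18 |   1 | cbbccbbaababbbcccbabab
  19 |  16 | ccbabab
  20 |   4 | ccbbaababbbcccbabab
  21 |   0 | ccbbccbbaababbbcccbabab
  22 |  15 | cccbabab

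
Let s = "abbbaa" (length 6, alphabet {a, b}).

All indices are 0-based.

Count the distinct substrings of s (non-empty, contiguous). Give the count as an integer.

16

rank→(start, suffix):
  0 → (5, 'a')
  1 → (4, 'aa')
  2 → (0, 'abbbaa')
  3 → (3, 'baa')
  4 → (2, 'bbaa')
  5 → (1, 'bbbaa')

SA = [5, 4, 0, 3, 2, 1]
rank  pair      lcp
   1  s[5:],s[4:]  1  'a'
   2  s[4:],s[0:]  1  'a'
   3  s[0:],s[3:]  0  ''
   4  s[3:],s[2:]  1  'b'
   5  s[2:],s[1:]  2  'bb'

n(n+1)/2 = 6·7/2 = 21
Σ LCP = 0 + 1 + 1 + 0 + 1 + 2 = 5
distinct = 21 − 5 = 16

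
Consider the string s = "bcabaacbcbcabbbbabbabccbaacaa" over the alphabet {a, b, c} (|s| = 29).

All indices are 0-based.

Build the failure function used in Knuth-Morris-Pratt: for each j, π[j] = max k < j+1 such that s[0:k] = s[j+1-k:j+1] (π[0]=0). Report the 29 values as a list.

[0, 0, 0, 1, 0, 0, 0, 1, 2, 1, 2, 3, 4, 1, 1, 1, 0, 1, 1, 0, 1, 2, 0, 1, 0, 0, 0, 0, 0]

π[0] = 0
j=1 s[j]='c': π[1]=0 (border '')
j=2 s[j]='a': π[2]=0 (border '')
j=3 s[j]='b': π[3]=1 (border 'b')
j=4 s[j]='a': k: 1→0; π[4]=0 (border '')
j=5 s[j]='a': π[5]=0 (border '')
j=6 s[j]='c': π[6]=0 (border '')
j=7 s[j]='b': π[7]=1 (border 'b')
j=8 s[j]='c': π[8]=2 (border 'bc')
j=9 s[j]='b': k: 2→0; π[9]=1 (border 'b')
j=10 s[j]='c': π[10]=2 (border 'bc')
j=11 s[j]='a': π[11]=3 (border 'bca')
j=12 s[j]='b': π[12]=4 (border 'bcab')
j=13 s[j]='b': k: 4→1→0; π[13]=1 (border 'b')
j=14 s[j]='b': k: 1→0; π[14]=1 (border 'b')
j=15 s[j]='b': k: 1→0; π[15]=1 (border 'b')
j=16 s[j]='a': k: 1→0; π[16]=0 (border '')
j=17 s[j]='b': π[17]=1 (border 'b')
j=18 s[j]='b': k: 1→0; π[18]=1 (border 'b')
j=19 s[j]='a': k: 1→0; π[19]=0 (border '')
j=20 s[j]='b': π[20]=1 (border 'b')
j=21 s[j]='c': π[21]=2 (border 'bc')
j=22 s[j]='c': k: 2→0; π[22]=0 (border '')
j=23 s[j]='b': π[23]=1 (border 'b')
j=24 s[j]='a': k: 1→0; π[24]=0 (border '')
j=25 s[j]='a': π[25]=0 (border '')
j=26 s[j]='c': π[26]=0 (border '')
j=27 s[j]='a': π[27]=0 (border '')
j=28 s[j]='a': π[28]=0 (border '')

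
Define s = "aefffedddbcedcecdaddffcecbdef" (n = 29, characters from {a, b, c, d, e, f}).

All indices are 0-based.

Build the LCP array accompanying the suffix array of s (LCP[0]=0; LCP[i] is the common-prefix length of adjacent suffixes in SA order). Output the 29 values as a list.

sorted suffixes:
  #0 SA[0]=17  'addffcecbdef'
  #1 SA[1]=0  'aefffedddbcedcecdaddffcecbdef'
  #2 SA[2]=9  'bcedcecdaddffcecbdef'
  #3 SA[3]=25  'bdef'
  #4 SA[4]=24  'cbdef'
  #5 SA[5]=15  'cdaddffcecbdef'
  #6 SA[6]=22  'cecbdef'
  #7 SA[7]=13  'cecdaddffcecbdef'
  #8 SA[8]=10  'cedcecdaddffcecbdef'
  #9 SA[9]=16  'daddffcecbdef'
  #10 SA[10]=8  'dbcedcecdaddffcecbdef'
  #11 SA[11]=12  'dcecdaddffcecbdef'
  #12 SA[12]=7  'ddbcedcecdaddffcecbdef'
  #13 SA[13]=6  'dddbcedcecdaddffcecbdef'
  #14 SA[14]=18  'ddffcecbdef'
  #15 SA[15]=26  'def'
  #16 SA[16]=19  'dffcecbdef'
  #17 SA[17]=23  'ecbdef'
  #18 SA[18]=14  'ecdaddffcecbdef'
  #19 SA[19]=11  'edcecdaddffcecbdef'
  #20 SA[20]=5  'edddbcedcecdaddffcecbdef'
  #21 SA[21]=27  'ef'
  #22 SA[22]=1  'efffedddbcedcecdaddffcecbdef'
  #23 SA[23]=28  'f'
  #24 SA[24]=21  'fcecbdef'
  #25 SA[25]=4  'fedddbcedcecdaddffcecbdef'
  #26 SA[26]=20  'ffcecbdef'
  #27 SA[27]=3  'ffedddbcedcecdaddffcecbdef'
  #28 SA[28]=2  'fffedddbcedcecdaddffcecbdef'

SA = [17, 0, 9, 25, 24, 15, 22, 13, 10, 16, 8, 12, 7, 6, 18, 26, 19, 23, 14, 11, 5, 27, 1, 28, 21, 4, 20, 3, 2]
i: (SA[i-1],SA[i]) lcp shared
  1: (17,0) 1 'a'
  2: (0,9) 0 ''
  3: (9,25) 1 'b'
  4: (25,24) 0 ''
  5: (24,15) 1 'c'
  6: (15,22) 1 'c'
  7: (22,13) 3 'cec'
  8: (13,10) 2 'ce'
  9: (10,16) 0 ''
  10: (16,8) 1 'd'
  11: (8,12) 1 'd'
  12: (12,7) 1 'd'
  13: (7,6) 2 'dd'
  14: (6,18) 2 'dd'
  15: (18,26) 1 'd'
  16: (26,19) 1 'd'
  17: (19,23) 0 ''
  18: (23,14) 2 'ec'
  19: (14,11) 1 'e'
  20: (11,5) 2 'ed'
  21: (5,27) 1 'e'
  22: (27,1) 2 'ef'
  23: (1,28) 0 ''
  24: (28,21) 1 'f'
  25: (21,4) 1 'f'
  26: (4,20) 1 'f'
  27: (20,3) 2 'ff'
  28: (3,2) 2 'ff'

[0, 1, 0, 1, 0, 1, 1, 3, 2, 0, 1, 1, 1, 2, 2, 1, 1, 0, 2, 1, 2, 1, 2, 0, 1, 1, 1, 2, 2]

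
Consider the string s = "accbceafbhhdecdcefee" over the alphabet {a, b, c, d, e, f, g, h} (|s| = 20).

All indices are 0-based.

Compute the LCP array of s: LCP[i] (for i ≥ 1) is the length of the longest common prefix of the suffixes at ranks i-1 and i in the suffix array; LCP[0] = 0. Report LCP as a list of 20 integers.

rank→(start, suffix):
  0 → (0, 'accbceafbhhdecdcefee')
  1 → (6, 'afbhhdecdcefee')
  2 → (3, 'bceafbhhdecdcefee')
  3 → (8, 'bhhdecdcefee')
  4 → (2, 'cbceafbhhdecdcefee')
  5 → (1, 'ccbceafbhhdecdcefee')
  6 → (13, 'cdcefee')
  7 → (4, 'ceafbhhdecdcefee')
  8 → (15, 'cefee')
  9 → (14, 'dcefee')
  10 → (11, 'decdcefee')
  11 → (19, 'e')
  12 → (5, 'eafbhhdecdcefee')
  13 → (12, 'ecdcefee')
  14 → (18, 'ee')
  15 → (16, 'efee')
  16 → (7, 'fbhhdecdcefee')
  17 → (17, 'fee')
  18 → (10, 'hdecdcefee')
  19 → (9, 'hhdecdcefee')

SA = [0, 6, 3, 8, 2, 1, 13, 4, 15, 14, 11, 19, 5, 12, 18, 16, 7, 17, 10, 9]
[i] adj suffixes → lcp
  [1] 0/6 → 1 ('a')
  [2] 6/3 → 0 ('')
  [3] 3/8 → 1 ('b')
  [4] 8/2 → 0 ('')
  [5] 2/1 → 1 ('c')
  [6] 1/13 → 1 ('c')
  [7] 13/4 → 1 ('c')
  [8] 4/15 → 2 ('ce')
  [9] 15/14 → 0 ('')
  [10] 14/11 → 1 ('d')
  [11] 11/19 → 0 ('')
  [12] 19/5 → 1 ('e')
  [13] 5/12 → 1 ('e')
  [14] 12/18 → 1 ('e')
  [15] 18/16 → 1 ('e')
  [16] 16/7 → 0 ('')
  [17] 7/17 → 1 ('f')
  [18] 17/10 → 0 ('')
  [19] 10/9 → 1 ('h')

[0, 1, 0, 1, 0, 1, 1, 1, 2, 0, 1, 0, 1, 1, 1, 1, 0, 1, 0, 1]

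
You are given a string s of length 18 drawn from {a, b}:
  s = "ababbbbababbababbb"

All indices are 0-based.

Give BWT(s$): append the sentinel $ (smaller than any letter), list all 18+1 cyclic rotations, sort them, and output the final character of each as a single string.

bbb$bbbbbbaaabbaaba

rank  rotation             last
    0  $ababbbbababbababbb  b
    1  ababbababbb$ababbbb  b
    2  ababbb$ababbbbababb  b
    3  ababbbbababbababbb$  $
    4  abbababbb$ababbbbab  b
    5  abbb$ababbbbababbab  b
    6  abbbbababbababbb$ab  b
    7  b$ababbbbababbababb  b
    8  bababbababbb$ababbb  b
    9  bababbb$ababbbbabab  b
   10  babbababbb$ababbbba  a
   11  babbb$ababbbbababba  a
   12  babbbbababbababbb$a  a
   13  bb$ababbbbababbabab  b
   14  bbababbababbb$ababb  b
   15  bbababbb$ababbbbaba  a
   16  bbb$ababbbbababbaba  a
   17  bbbababbababbb$abab  b
   18  bbbbababbababbb$aba  a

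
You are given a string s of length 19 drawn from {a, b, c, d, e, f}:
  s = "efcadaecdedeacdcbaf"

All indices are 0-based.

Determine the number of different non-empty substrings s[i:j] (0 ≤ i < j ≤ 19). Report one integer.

rank | idx | suffix
   0 |  12 | acdcbaf
   1 |   3 | adaecdedeacdcbaf
   2 |   5 | aecdedeacdcbaf
   3 |  17 | af
   4 |  16 | baf
   5 |   2 | cadaecdedeacdcbaf
   6 |  15 | cbaf
   7 |  13 | cdcbaf
   8 |   7 | cdedeacdcbaf
   9 |   4 | daecdedeacdcbaf
  10 |  14 | dcbaf
  11 |  10 | deacdcbaf
  12 |   8 | dedeacdcbaf
  13 |  11 | eacdcbaf
  14 |   6 | ecdedeacdcbaf
  15 |   9 | edeacdcbaf
  16 |   0 | efcadaecdedeacdcbaf
  17 |  18 | f
  18 |   1 | fcadaecdedeacdcbaf

SA = [12, 3, 5, 17, 16, 2, 15, 13, 7, 4, 14, 10, 8, 11, 6, 9, 0, 18, 1]
[i] adj suffixes → lcp
  [1] 12/3 → 1 ('a')
  [2] 3/5 → 1 ('a')
  [3] 5/17 → 1 ('a')
  [4] 17/16 → 0 ('')
  [5] 16/2 → 0 ('')
  [6] 2/15 → 1 ('c')
  [7] 15/13 → 1 ('c')
  [8] 13/7 → 2 ('cd')
  [9] 7/4 → 0 ('')
  [10] 4/14 → 1 ('d')
  [11] 14/10 → 1 ('d')
  [12] 10/8 → 2 ('de')
  [13] 8/11 → 0 ('')
  [14] 11/6 → 1 ('e')
  [15] 6/9 → 1 ('e')
  [16] 9/0 → 1 ('e')
  [17] 0/18 → 0 ('')
  [18] 18/1 → 1 ('f')

n(n+1)/2 = 19·20/2 = 190
Σ LCP = 0 + 1 + 1 + 1 + 0 + 0 + 1 + 1 + 2 + 0 + 1 + 1 + 2 + 0 + 1 + 1 + 1 + 0 + 1 = 15
distinct = 190 − 15 = 175

175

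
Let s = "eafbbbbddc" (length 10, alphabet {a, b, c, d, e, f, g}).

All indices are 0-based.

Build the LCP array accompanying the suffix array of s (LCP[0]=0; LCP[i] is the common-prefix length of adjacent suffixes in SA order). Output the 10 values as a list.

sorted suffixes:
  #0 SA[0]=1  'afbbbbddc'
  #1 SA[1]=3  'bbbbddc'
  #2 SA[2]=4  'bbbddc'
  #3 SA[3]=5  'bbddc'
  #4 SA[4]=6  'bddc'
  #5 SA[5]=9  'c'
  #6 SA[6]=8  'dc'
  #7 SA[7]=7  'ddc'
  #8 SA[8]=0  'eafbbbbddc'
  #9 SA[9]=2  'fbbbbddc'

SA = [1, 3, 4, 5, 6, 9, 8, 7, 0, 2]
rank  pair      lcp
   1  s[1:],s[3:]  0  ''
   2  s[3:],s[4:]  3  'bbb'
   3  s[4:],s[5:]  2  'bb'
   4  s[5:],s[6:]  1  'b'
   5  s[6:],s[9:]  0  ''
   6  s[9:],s[8:]  0  ''
   7  s[8:],s[7:]  1  'd'
   8  s[7:],s[0:]  0  ''
   9  s[0:],s[2:]  0  ''

[0, 0, 3, 2, 1, 0, 0, 1, 0, 0]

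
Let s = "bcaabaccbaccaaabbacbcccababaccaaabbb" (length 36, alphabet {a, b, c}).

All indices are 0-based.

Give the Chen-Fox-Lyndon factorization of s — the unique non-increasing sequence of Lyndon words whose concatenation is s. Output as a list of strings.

["bc", "aabaccbacc", "aaabbacbcccababaccaaabbb"]

emit factor 1: 'bc' (i=0, period=2)
emit factor 2: 'aabaccbacc' (i=2, period=10)
emit factor 3: 'aaabbacbcccababaccaaabbb' (i=12, period=24)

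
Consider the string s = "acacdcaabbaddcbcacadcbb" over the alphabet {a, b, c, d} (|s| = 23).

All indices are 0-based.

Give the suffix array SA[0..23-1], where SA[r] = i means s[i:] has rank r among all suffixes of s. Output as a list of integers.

sorted suffixes:
  #0 SA[0]=6  'aabbaddcbcacadcbb'
  #1 SA[1]=7  'abbaddcbcacadcbb'
  #2 SA[2]=0  'acacdcaabbaddcbcacadcbb'
  #3 SA[3]=16  'acadcbb'
  #4 SA[4]=2  'acdcaabbaddcbcacadcbb'
  #5 SA[5]=18  'adcbb'
  #6 SA[6]=10  'addcbcacadcbb'
  #7 SA[7]=22  'b'
  #8 SA[8]=9  'baddcbcacadcbb'
  #9 SA[9]=21  'bb'
  #10 SA[10]=8  'bbaddcbcacadcbb'
  #11 SA[11]=14  'bcacadcbb'
  #12 SA[12]=5  'caabbaddcbcacadcbb'
  #13 SA[13]=15  'cacadcbb'
  #14 SA[14]=1  'cacdcaabbaddcbcacadcbb'
  #15 SA[15]=17  'cadcbb'
  #16 SA[16]=20  'cbb'
  #17 SA[17]=13  'cbcacadcbb'
  #18 SA[18]=3  'cdcaabbaddcbcacadcbb'
  #19 SA[19]=4  'dcaabbaddcbcacadcbb'
  #20 SA[20]=19  'dcbb'
  #21 SA[21]=12  'dcbcacadcbb'
  #22 SA[22]=11  'ddcbcacadcbb'

[6, 7, 0, 16, 2, 18, 10, 22, 9, 21, 8, 14, 5, 15, 1, 17, 20, 13, 3, 4, 19, 12, 11]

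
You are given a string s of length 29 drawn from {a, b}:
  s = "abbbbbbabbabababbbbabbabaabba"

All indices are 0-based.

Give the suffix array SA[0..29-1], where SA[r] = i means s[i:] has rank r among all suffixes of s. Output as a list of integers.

sorted suffixes:
  #0 SA[0]=28  'a'
  #1 SA[1]=24  'aabba'
  #2 SA[2]=22  'abaabba'
  #3 SA[3]=10  'abababbbbabbabaabba'
  #4 SA[4]=12  'ababbbbabbabaabba'
  #5 SA[5]=25  'abba'
  #6 SA[6]=19  'abbabaabba'
  #7 SA[7]=7  'abbabababbbbabbabaabba'
  #8 SA[8]=14  'abbbbabbabaabba'
  #9 SA[9]=0  'abbbbbbabbabababbbbabbabaabba'
  #10 SA[10]=27  'ba'
  #11 SA[11]=23  'baabba'
  #12 SA[12]=21  'babaabba'
  #13 SA[13]=9  'babababbbbabbabaabba'
  #14 SA[14]=11  'bababbbbabbabaabba'
  #15 SA[15]=18  'babbabaabba'
  #16 SA[16]=6  'babbabababbbbabbabaabba'
  #17 SA[17]=13  'babbbbabbabaabba'
  #18 SA[18]=26  'bba'
  #19 SA[19]=20  'bbabaabba'
  #20 SA[20]=8  'bbabababbbbabbabaabba'
  #21 SA[21]=17  'bbabbabaabba'
  #22 SA[22]=5  'bbabbabababbbbabbabaabba'
  #23 SA[23]=16  'bbbabbabaabba'
  #24 SA[24]=4  'bbbabbabababbbbabbabaabba'
  #25 SA[25]=15  'bbbbabbabaabba'
  #26 SA[26]=3  'bbbbabbabababbbbabbabaabba'
  #27 SA[27]=2  'bbbbbabbabababbbbabbabaabba'
  #28 SA[28]=1  'bbbbbbabbabababbbbabbabaabba'

[28, 24, 22, 10, 12, 25, 19, 7, 14, 0, 27, 23, 21, 9, 11, 18, 6, 13, 26, 20, 8, 17, 5, 16, 4, 15, 3, 2, 1]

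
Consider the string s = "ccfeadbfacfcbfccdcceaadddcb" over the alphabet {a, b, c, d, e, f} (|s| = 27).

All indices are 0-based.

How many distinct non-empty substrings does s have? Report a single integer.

rank→(start, suffix):
  0 → (20, 'aadddcb')
  1 → (8, 'acfcbfccdcceaadddcb')
  2 → (4, 'adbfacfcbfccdcceaadddcb')
  3 → (21, 'adddcb')
  4 → (26, 'b')
  5 → (6, 'bfacfcbfccdcceaadddcb')
  6 → (12, 'bfccdcceaadddcb')
  7 → (25, 'cb')
  8 → (11, 'cbfccdcceaadddcb')
  9 → (14, 'ccdcceaadddcb')
  10 → (17, 'cceaadddcb')
  11 → (0, 'ccfeadbfacfcbfccdcceaadddcb')
  12 → (15, 'cdcceaadddcb')
  13 → (18, 'ceaadddcb')
  14 → (9, 'cfcbfccdcceaadddcb')
  15 → (1, 'cfeadbfacfcbfccdcceaadddcb')
  16 → (5, 'dbfacfcbfccdcceaadddcb')
  17 → (24, 'dcb')
  18 → (16, 'dcceaadddcb')
  19 → (23, 'ddcb')
  20 → (22, 'dddcb')
  21 → (19, 'eaadddcb')
  22 → (3, 'eadbfacfcbfccdcceaadddcb')
  23 → (7, 'facfcbfccdcceaadddcb')
  24 → (10, 'fcbfccdcceaadddcb')
  25 → (13, 'fccdcceaadddcb')
  26 → (2, 'feadbfacfcbfccdcceaadddcb')

SA = [20, 8, 4, 21, 26, 6, 12, 25, 11, 14, 17, 0, 15, 18, 9, 1, 5, 24, 16, 23, 22, 19, 3, 7, 10, 13, 2]
[i] adj suffixes → lcp
  [1] 20/8 → 1 ('a')
  [2] 8/4 → 1 ('a')
  [3] 4/21 → 2 ('ad')
  [4] 21/26 → 0 ('')
  [5] 26/6 → 1 ('b')
  [6] 6/12 → 2 ('bf')
  [7] 12/25 → 0 ('')
  [8] 25/11 → 2 ('cb')
  [9] 11/14 → 1 ('c')
  [10] 14/17 → 2 ('cc')
  [11] 17/0 → 2 ('cc')
  [12] 0/15 → 1 ('c')
  [13] 15/18 → 1 ('c')
  [14] 18/9 → 1 ('c')
  [15] 9/1 → 2 ('cf')
  [16] 1/5 → 0 ('')
  [17] 5/24 → 1 ('d')
  [18] 24/16 → 2 ('dc')
  [19] 16/23 → 1 ('d')
  [20] 23/22 → 2 ('dd')
  [21] 22/19 → 0 ('')
  [22] 19/3 → 2 ('ea')
  [23] 3/7 → 0 ('')
  [24] 7/10 → 1 ('f')
  [25] 10/13 → 2 ('fc')
  [26] 13/2 → 1 ('f')

n(n+1)/2 = 27·28/2 = 378
Σ LCP = 0 + 1 + 1 + 2 + 0 + 1 + 2 + 0 + 2 + 1 + 2 + 2 + 1 + 1 + 1 + 2 + 0 + 1 + 2 + 1 + 2 + 0 + 2 + 0 + 1 + 2 + 1 = 31
distinct = 378 − 31 = 347

347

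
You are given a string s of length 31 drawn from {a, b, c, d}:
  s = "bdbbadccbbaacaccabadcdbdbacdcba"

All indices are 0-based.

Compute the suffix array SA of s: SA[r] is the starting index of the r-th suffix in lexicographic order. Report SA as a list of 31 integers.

rank→(start, suffix):
  0 → (30, 'a')
  1 → (10, 'aacaccabadcdbdbacdcba')
  2 → (16, 'abadcdbdbacdcba')
  3 → (11, 'acaccabadcdbdbacdcba')
  4 → (13, 'accabadcdbdbacdcba')
  5 → (25, 'acdcba')
  6 → (4, 'adccbbaacaccabadcdbdbacdcba')
  7 → (18, 'adcdbdbacdcba')
  8 → (29, 'ba')
  9 → (9, 'baacaccabadcdbdbacdcba')
  10 → (24, 'bacdcba')
  11 → (3, 'badccbbaacaccabadcdbdbacdcba')
  12 → (17, 'badcdbdbacdcba')
  13 → (8, 'bbaacaccabadcdbdbacdcba')
  14 → (2, 'bbadccbbaacaccabadcdbdbacdcba')
  15 → (22, 'bdbacdcba')
  16 → (0, 'bdbbadccbbaacaccabadcdbdbacdcba')
  17 → (15, 'cabadcdbdbacdcba')
  18 → (12, 'caccabadcdbdbacdcba')
  19 → (28, 'cba')
  20 → (7, 'cbbaacaccabadcdbdbacdcba')
  21 → (14, 'ccabadcdbdbacdcba')
  22 → (6, 'ccbbaacaccabadcdbdbacdcba')
  23 → (20, 'cdbdbacdcba')
  24 → (26, 'cdcba')
  25 → (23, 'dbacdcba')
  26 → (1, 'dbbadccbbaacaccabadcdbdbacdcba')
  27 → (21, 'dbdbacdcba')
  28 → (27, 'dcba')
  29 → (5, 'dccbbaacaccabadcdbdbacdcba')
  30 → (19, 'dcdbdbacdcba')

[30, 10, 16, 11, 13, 25, 4, 18, 29, 9, 24, 3, 17, 8, 2, 22, 0, 15, 12, 28, 7, 14, 6, 20, 26, 23, 1, 21, 27, 5, 19]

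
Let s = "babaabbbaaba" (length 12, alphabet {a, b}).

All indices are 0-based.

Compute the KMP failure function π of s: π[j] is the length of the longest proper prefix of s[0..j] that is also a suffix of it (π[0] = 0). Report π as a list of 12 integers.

π[0] = 0
j=1 s[j]='a': π[1]=0 (border '')
j=2 s[j]='b': π[2]=1 (border 'b')
j=3 s[j]='a': π[3]=2 (border 'ba')
j=4 s[j]='a': k: 2→0; π[4]=0 (border '')
j=5 s[j]='b': π[5]=1 (border 'b')
j=6 s[j]='b': k: 1→0; π[6]=1 (border 'b')
j=7 s[j]='b': k: 1→0; π[7]=1 (border 'b')
j=8 s[j]='a': π[8]=2 (border 'ba')
j=9 s[j]='a': k: 2→0; π[9]=0 (border '')
j=10 s[j]='b': π[10]=1 (border 'b')
j=11 s[j]='a': π[11]=2 (border 'ba')

[0, 0, 1, 2, 0, 1, 1, 1, 2, 0, 1, 2]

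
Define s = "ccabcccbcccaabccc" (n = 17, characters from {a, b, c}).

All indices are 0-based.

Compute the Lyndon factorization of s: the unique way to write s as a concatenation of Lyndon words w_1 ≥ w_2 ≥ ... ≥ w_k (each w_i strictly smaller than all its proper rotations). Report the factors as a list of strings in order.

emit factor 1: 'c' (i=0, period=1)
emit factor 2: 'c' (i=1, period=1)
emit factor 3: 'abcccbccc' (i=2, period=9)
emit factor 4: 'aabccc' (i=11, period=6)

["c", "c", "abcccbccc", "aabccc"]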